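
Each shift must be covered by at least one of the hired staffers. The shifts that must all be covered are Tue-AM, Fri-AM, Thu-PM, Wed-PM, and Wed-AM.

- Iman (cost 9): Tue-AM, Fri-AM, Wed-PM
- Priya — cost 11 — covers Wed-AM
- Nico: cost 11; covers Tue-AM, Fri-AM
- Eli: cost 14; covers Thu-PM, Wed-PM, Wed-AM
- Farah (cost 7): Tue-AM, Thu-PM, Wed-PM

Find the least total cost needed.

The greedy cost-per-new-shift heuristic would pick Farah, Iman, and Priya for 27, but a cheaper cover exists.
Choose Iman and Eli: together they cover Tue-AM, Fri-AM, Thu-PM, Wed-PM, Wed-AM — every shift.
Total cost: 9 + 14 = 23.
No cover costs less than 23.

23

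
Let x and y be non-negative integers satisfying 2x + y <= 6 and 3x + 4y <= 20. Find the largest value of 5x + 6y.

(x,y)=(0,5): 2·0+1·5=5≤6, 3·0+4·5=20≤20, objective 30.
(x,y)=(1,4): 2·1+1·4=6≤6, 3·1+4·4=19≤20, objective 29.
(x,y)=(0,4): 2·0+1·4=4≤6, 3·0+4·4=16≤20, objective 24.
The best lattice point is (0,5), giving 30.

30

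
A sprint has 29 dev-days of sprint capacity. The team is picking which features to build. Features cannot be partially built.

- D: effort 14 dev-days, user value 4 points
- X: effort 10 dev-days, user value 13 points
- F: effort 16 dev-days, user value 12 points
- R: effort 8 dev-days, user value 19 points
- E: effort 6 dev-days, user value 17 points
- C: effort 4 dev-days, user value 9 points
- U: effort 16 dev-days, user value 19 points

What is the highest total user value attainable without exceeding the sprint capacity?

X + R + E: effort 10 + 8 + 6 = 24 ≤ 29, user value 13 + 19 + 17 = 49.
X + R + E + C: effort 10 + 8 + 6 + 4 = 28 ≤ 29, user value 13 + 19 + 17 + 9 = 58.
Best is X, R, E, and C with total user value 58.

58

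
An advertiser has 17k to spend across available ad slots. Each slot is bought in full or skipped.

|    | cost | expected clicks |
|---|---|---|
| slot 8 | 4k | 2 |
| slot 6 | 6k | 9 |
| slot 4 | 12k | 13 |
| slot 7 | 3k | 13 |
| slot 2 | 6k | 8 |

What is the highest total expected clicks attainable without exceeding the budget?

Allowing fractional choices, the relaxed optimum would be about 32.2, but ad slots are indivisible.
slot 4 + slot 7: cost 12 + 3 = 15 ≤ 17, expected clicks 13 + 13 = 26.
slot 6 + slot 7 + slot 2: cost 6 + 3 + 6 = 15 ≤ 17, expected clicks 9 + 13 + 8 = 30.
Best is slot 6, slot 7, and slot 2 with total expected clicks 30.

30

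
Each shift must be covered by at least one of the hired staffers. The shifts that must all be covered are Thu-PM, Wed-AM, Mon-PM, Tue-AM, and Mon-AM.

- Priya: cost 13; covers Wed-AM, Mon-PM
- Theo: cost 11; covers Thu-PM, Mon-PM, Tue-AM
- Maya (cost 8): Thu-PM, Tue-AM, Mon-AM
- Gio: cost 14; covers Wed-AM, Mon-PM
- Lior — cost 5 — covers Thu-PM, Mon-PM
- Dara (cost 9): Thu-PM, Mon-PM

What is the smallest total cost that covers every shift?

21

Choose Priya and Maya: together they cover Thu-PM, Wed-AM, Mon-PM, Tue-AM, Mon-AM — every shift.
Total cost: 13 + 8 = 21.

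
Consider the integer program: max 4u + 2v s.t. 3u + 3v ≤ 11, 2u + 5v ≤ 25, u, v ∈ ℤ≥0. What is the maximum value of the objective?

12

(u,v)=(3,0): 3·3+3·0=9≤11, 2·3+5·0=6≤25, objective 12.
(u,v)=(2,1): 3·2+3·1=9≤11, 2·2+5·1=9≤25, objective 10.
(u,v)=(2,0): 3·2+3·0=6≤11, 2·2+5·0=4≤25, objective 8.
The best lattice point is (3,0), giving 12.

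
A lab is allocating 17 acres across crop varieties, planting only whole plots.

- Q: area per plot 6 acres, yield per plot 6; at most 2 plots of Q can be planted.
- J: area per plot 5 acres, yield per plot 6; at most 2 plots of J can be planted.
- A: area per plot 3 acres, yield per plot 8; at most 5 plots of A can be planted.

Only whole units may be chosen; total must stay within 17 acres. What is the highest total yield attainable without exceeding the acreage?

5×A: area 15 ≤ 17, yield 5·8 = 40.
1×J and 4×A: area 17 ≤ 17, yield 1·6 + 4·8 = 38.
Best is 40.

40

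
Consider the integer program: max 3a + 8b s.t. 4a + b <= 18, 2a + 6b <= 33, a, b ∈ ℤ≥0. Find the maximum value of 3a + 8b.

The continuous relaxation peaks at (3.41, 4.36) with value 45.14; rounding to a feasible lattice point costs some objective.
(a,b)=(1,5): 4·1+1·5=9≤18, 2·1+6·5=32≤33, objective 43.
(a,b)=(3,4): 4·3+1·4=16≤18, 2·3+6·4=30≤33, objective 41.
Maximum is 43 at (a,b)=(1,5).

43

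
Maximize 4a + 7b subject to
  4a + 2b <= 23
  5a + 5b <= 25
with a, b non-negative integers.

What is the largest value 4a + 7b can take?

35

(a,b)=(0,5): 4·0+2·5=10≤23, 5·0+5·5=25≤25, objective 35.
(a,b)=(1,4): 4·1+2·4=12≤23, 5·1+5·4=25≤25, objective 32.
Maximum is 35 at (a,b)=(0,5).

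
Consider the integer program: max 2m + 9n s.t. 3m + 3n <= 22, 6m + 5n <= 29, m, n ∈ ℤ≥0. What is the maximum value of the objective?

(m,n)=(0,5) is feasible, giving 45.
(m,n)=(1,4) is feasible, giving 38.
(m,n)=(0,4) is feasible, giving 36.
The best lattice point is (0,5), giving 45.

45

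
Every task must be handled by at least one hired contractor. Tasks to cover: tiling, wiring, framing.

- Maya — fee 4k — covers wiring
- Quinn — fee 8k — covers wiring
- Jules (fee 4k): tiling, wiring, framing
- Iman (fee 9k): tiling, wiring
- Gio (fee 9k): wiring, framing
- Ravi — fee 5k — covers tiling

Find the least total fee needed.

4

Jules alone covers tiling, wiring, framing — every task.
Total fee: 4.
No cover costs less than 4.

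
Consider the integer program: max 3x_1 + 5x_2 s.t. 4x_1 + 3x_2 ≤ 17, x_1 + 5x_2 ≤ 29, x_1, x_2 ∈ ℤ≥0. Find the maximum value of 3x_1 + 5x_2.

Relaxing integrality, the LP optimum is 28.33 at (x_1,x_2) = (0, 5.67), which is not an integer point.
(x_1,x_2)=(0,5): 4·0+3·5=15≤17, 1·0+5·5=25≤29, objective 25.
(x_1,x_2)=(1,4): 4·1+3·4=16≤17, 1·1+5·4=21≤29, objective 23.
(x_1,x_2)=(0,4): 4·0+3·4=12≤17, 1·0+5·4=20≤29, objective 20.
No feasible integer point exceeds 25.

25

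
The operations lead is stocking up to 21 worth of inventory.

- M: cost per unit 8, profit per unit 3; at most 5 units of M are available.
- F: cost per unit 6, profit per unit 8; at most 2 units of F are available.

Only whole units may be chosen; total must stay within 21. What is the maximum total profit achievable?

1×M and 2×F: cost 20 ≤ 21, profit 1·3 + 2·8 = 19.
2×F: cost 12 ≤ 21, profit 2·8 = 16.
Best is 19.

19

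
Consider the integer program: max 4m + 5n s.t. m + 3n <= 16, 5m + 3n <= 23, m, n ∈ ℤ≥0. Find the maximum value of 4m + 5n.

The continuous relaxation peaks at (1.75, 4.75) with value 30.75; rounding to a feasible lattice point costs some objective.
(m,n)=(1,5): 1·1+3·5=16≤16, 5·1+3·5=20≤23, objective 29.
(m,n)=(2,4): 1·2+3·4=14≤16, 5·2+3·4=22≤23, objective 28.
(m,n)=(0,5): 1·0+3·5=15≤16, 5·0+3·5=15≤23, objective 25.
(m,n)=(1,4): 1·1+3·4=13≤16, 5·1+3·4=17≤23, objective 24.
No feasible integer point exceeds 29.

29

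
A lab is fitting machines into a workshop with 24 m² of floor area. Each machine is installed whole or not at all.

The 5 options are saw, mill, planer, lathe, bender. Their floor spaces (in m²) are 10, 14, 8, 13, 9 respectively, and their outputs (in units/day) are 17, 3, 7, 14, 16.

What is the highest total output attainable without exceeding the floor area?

Allowing fractional choices, the relaxed optimum would be about 38.4, but machines are indivisible.
lathe + bender: floor space 13 + 9 = 22 ≤ 24, output 14 + 16 = 30.
saw + lathe: floor space 10 + 13 = 23 ≤ 24, output 17 + 14 = 31.
saw + bender: floor space 10 + 9 = 19 ≤ 24, output 17 + 16 = 33.
Best is saw and bender with total output 33.

33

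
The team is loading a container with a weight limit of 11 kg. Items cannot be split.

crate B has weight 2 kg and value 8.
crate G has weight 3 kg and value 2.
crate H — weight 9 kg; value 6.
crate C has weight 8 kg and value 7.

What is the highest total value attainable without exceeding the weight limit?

15

Allowing fractional choices, the relaxed optimum would be about 15.7, but items are indivisible.
crate B + crate C: weight 2 + 8 = 10 ≤ 11, value 8 + 7 = 15.
crate B + crate H: weight 2 + 9 = 11 ≤ 11, value 8 + 6 = 14.
Best is crate B and crate C with total value 15.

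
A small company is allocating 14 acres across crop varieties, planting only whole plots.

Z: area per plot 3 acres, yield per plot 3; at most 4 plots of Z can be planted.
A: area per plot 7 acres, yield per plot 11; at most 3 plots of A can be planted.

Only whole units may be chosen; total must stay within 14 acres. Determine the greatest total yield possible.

This is a bounded integer knapsack.
Take 2×A: area 14 ≤ 14, yield 2·11 = 22.
No other integer combination yields more.

22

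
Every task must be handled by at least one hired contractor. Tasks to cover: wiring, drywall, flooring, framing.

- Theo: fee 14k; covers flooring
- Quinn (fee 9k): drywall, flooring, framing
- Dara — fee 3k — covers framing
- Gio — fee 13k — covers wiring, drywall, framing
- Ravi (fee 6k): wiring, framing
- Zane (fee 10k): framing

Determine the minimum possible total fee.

Choose Quinn and Ravi: together they cover wiring, drywall, flooring, framing — every task.
Total fee: 9 + 6 = 15.
No cover costs less than 15.

15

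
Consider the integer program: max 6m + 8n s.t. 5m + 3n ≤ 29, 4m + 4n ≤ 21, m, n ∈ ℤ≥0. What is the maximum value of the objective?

40

(m,n)=(0,5): 5·0+3·5=15≤29, 4·0+4·5=20≤21, objective 40.
(m,n)=(1,4): 5·1+3·4=17≤29, 4·1+4·4=20≤21, objective 38.
Maximum is 40 at (m,n)=(0,5).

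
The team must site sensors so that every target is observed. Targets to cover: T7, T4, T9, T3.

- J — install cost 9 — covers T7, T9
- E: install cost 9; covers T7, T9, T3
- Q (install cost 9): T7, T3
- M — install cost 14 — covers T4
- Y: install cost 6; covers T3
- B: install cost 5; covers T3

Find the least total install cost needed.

Choose E and M: together they cover T7, T4, T9, T3 — every target.
Total install cost: 9 + 14 = 23.
No cover costs less than 23.

23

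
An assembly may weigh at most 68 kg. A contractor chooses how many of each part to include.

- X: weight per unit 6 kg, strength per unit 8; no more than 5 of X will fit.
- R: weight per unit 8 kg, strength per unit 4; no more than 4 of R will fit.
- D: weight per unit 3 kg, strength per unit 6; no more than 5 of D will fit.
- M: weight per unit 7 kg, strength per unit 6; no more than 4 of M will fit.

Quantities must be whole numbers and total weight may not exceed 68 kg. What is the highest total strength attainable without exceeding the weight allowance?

88

D has the best ratio (6/3); taking only D gives at most 5×6 = 30 (stopped by the supply cap of 5).
Mixing does better — 5×X, 5×D, and 3×M: weight 66 ≤ 68, strength 5·8 + 5·6 + 3·6 = 88.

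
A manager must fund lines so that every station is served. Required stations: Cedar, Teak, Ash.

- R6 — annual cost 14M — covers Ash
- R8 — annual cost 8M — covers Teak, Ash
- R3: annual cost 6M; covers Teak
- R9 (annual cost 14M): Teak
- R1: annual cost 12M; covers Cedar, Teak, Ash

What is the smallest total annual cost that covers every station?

12

R1 alone covers Cedar, Teak, Ash — every station.
Total annual cost: 12.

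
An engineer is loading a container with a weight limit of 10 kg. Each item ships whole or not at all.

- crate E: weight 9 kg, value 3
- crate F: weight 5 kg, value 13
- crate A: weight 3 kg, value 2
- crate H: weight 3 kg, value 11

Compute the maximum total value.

Allowing fractional choices, the relaxed optimum would be about 25.3, but items are indivisible.
crate F + crate H: weight 5 + 3 = 8 ≤ 10, value 13 + 11 = 24.
crate F + crate A: weight 5 + 3 = 8 ≤ 10, value 13 + 2 = 15.
crate F: weight 5 ≤ 10, value 13.
Best is crate F and crate H with total value 24.

24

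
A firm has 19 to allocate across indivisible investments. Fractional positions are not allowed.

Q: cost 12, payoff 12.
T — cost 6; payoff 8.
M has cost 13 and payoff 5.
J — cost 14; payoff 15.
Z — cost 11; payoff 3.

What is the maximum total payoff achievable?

This is a 0-1 knapsack instance.
Allowing fractional choices, the relaxed optimum would be about 21.9, but investments are indivisible.
Q + T: cost 12 + 6 = 18 ≤ 19, payoff 12 + 8 = 20.
J: cost 14 ≤ 19, payoff 15.
Best is Q and T with total payoff 20.

20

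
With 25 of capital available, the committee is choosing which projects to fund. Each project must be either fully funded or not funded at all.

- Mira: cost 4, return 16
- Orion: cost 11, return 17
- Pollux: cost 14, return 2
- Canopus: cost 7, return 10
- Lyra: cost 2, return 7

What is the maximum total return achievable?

Mira + Orion + Canopus + Lyra: cost 4 + 11 + 7 + 2 = 24 ≤ 25, return 16 + 17 + 10 + 7 = 50.
Mira + Orion + Lyra: cost 4 + 11 + 2 = 17 ≤ 25, return 16 + 17 + 7 = 40.
Mira + Orion + Canopus: cost 4 + 11 + 7 = 22 ≤ 25, return 16 + 17 + 10 = 43.
Best is Mira, Orion, Canopus, and Lyra with total return 50.

50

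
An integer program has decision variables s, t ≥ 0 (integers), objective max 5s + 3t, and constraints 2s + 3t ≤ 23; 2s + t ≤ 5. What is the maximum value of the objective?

15

(s,t)=(0,5): 2·0+3·5=15≤23, 2·0+1·5=5≤5, objective 15.
(s,t)=(0,4): 2·0+3·4=12≤23, 2·0+1·4=4≤5, objective 12.
The best lattice point is (0,5), giving 15.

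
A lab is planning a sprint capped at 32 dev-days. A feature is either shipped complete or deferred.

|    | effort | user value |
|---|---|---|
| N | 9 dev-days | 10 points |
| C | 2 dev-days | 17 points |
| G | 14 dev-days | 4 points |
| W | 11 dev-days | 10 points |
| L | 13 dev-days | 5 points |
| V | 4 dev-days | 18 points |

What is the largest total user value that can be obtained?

Treat it as a binary knapsack problem.
Allowing fractional choices, the relaxed optimum would be about 57.3, but features are indivisible.
N + C + W + V: effort 9 + 2 + 11 + 4 = 26 ≤ 32, user value 10 + 17 + 10 + 18 = 55.
N + C + L + V: effort 9 + 2 + 13 + 4 = 28 ≤ 32, user value 10 + 17 + 5 + 18 = 50.
C + W + L + V: effort 2 + 11 + 13 + 4 = 30 ≤ 32, user value 17 + 10 + 5 + 18 = 50.
Best is N, C, W, and V with total user value 55.

55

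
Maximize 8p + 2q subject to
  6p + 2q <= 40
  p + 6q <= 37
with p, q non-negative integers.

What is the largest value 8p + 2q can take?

52

(p,q)=(6,2): 6·6+2·2=40≤40, 1·6+6·2=18≤37, objective 52.
(p,q)=(6,1): 6·6+2·1=38≤40, 1·6+6·1=12≤37, objective 50.
(p,q)=(6,0): 6·6+2·0=36≤40, 1·6+6·0=6≤37, objective 48.
(p,q)=(5,3): 6·5+2·3=36≤40, 1·5+6·3=23≤37, objective 46.
The best lattice point is (6,2), giving 52.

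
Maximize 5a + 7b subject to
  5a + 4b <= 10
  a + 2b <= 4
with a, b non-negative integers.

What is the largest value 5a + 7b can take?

14

(a,b)=(0,2): 5·0+4·2=8≤10, 1·0+2·2=4≤4, objective 14.
(a,b)=(1,1): 5·1+4·1=9≤10, 1·1+2·1=3≤4, objective 12.
No feasible integer point exceeds 14.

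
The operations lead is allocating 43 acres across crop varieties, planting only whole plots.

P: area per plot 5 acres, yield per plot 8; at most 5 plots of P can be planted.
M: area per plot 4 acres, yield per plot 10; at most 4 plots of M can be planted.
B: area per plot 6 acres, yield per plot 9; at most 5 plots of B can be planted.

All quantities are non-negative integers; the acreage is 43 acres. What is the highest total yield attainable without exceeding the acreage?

Take 3×P, 4×M, and 2×B: area 43 ≤ 43, yield 3·8 + 4·10 + 2·9 = 82.
M has the best ratio (10/4) and is taken to its limit of 4; remaining capacity is filled optimally with the others.

82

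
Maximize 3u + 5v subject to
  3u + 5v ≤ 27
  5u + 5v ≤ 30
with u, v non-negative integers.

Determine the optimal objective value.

26

The continuous relaxation peaks at (0, 5.4) with value 27.00; rounding to a feasible lattice point costs some objective.
(u,v)=(2,4): 3·2+5·4=26≤27, 5·2+5·4=30≤30, objective 26.
(u,v)=(0,5): 3·0+5·5=25≤27, 5·0+5·5=25≤30, objective 25.
(u,v)=(3,3): 3·3+5·3=24≤27, 5·3+5·3=30≤30, objective 24.
Maximum is 26 at (u,v)=(2,4).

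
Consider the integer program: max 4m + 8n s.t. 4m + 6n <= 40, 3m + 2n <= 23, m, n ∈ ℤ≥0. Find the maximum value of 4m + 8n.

52

Relaxing integrality, the LP optimum is 53.33 at (m,n) = (0, 6.67), which is not an integer point.
(m,n)=(1,6): 4·1+6·6=40≤40, 3·1+2·6=15≤23, objective 52.
(m,n)=(0,6): 4·0+6·6=36≤40, 3·0+2·6=12≤23, objective 48.
(m,n)=(2,5): 4·2+6·5=38≤40, 3·2+2·5=16≤23, objective 48.
The best lattice point is (1,6), giving 52.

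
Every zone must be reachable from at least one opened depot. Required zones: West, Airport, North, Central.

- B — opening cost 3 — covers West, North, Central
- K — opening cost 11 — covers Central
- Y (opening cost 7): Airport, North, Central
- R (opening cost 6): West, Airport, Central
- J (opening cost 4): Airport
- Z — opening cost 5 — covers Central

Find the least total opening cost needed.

7

Choose B and J: together they cover West, Airport, North, Central — every zone.
Total opening cost: 3 + 4 = 7.
No cover costs less than 7.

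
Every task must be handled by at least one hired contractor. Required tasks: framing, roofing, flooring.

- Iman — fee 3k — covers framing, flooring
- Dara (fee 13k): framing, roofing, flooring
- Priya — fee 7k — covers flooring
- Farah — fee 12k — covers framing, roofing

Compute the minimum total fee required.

This is a weighted set-cover instance.
Dara alone covers framing, roofing, flooring — every task.
Total fee: 13.

13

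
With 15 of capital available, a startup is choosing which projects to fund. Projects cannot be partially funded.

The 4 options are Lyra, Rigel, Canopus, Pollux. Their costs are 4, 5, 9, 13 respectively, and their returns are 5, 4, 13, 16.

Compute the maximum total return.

18

This is a 0-1 knapsack instance.
Allowing fractional choices, the relaxed optimum would be about 20.5, but projects are indivisible.
Pollux: cost 13 ≤ 15, return 16.
Lyra + Canopus: cost 4 + 9 = 13 ≤ 15, return 5 + 13 = 18.
Rigel + Canopus: cost 5 + 9 = 14 ≤ 15, return 4 + 13 = 17.
Best is Lyra and Canopus with total return 18.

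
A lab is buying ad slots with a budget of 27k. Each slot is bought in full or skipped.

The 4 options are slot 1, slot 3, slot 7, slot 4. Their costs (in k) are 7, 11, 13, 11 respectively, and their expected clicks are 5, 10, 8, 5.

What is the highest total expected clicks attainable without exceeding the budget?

18

Take slot 3 and slot 7: cost 11 + 13 = 24 ≤ 27, expected clicks 10 + 8 = 18.
No other feasible combination does better.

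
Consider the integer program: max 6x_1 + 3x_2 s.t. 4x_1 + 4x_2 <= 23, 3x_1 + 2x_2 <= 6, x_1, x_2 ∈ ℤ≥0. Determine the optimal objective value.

(x_1,x_2)=(2,0): 4·2+4·0=8≤23, 3·2+2·0=6≤6, objective 12.
(x_1,x_2)=(1,1): 4·1+4·1=8≤23, 3·1+2·1=5≤6, objective 9.
(x_1,x_2)=(1,0): 4·1+4·0=4≤23, 3·1+2·0=3≤6, objective 6.
The best lattice point is (2,0), giving 12.

12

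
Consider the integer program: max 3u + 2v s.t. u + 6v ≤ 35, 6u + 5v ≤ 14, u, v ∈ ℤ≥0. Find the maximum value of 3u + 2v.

6

The continuous relaxation peaks at (2.33, 0) with value 7.00; rounding to a feasible lattice point costs some objective.
(u,v)=(2,0) is feasible, giving 6.
(u,v)=(1,1) is feasible, giving 5.
(u,v)=(1,0) is feasible, giving 3.
Maximum is 6 at (u,v)=(2,0).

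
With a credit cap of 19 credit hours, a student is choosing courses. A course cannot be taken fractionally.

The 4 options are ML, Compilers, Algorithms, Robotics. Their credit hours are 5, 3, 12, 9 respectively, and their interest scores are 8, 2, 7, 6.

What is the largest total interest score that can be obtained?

ML + Algorithms: credit hours 5 + 12 = 17 ≤ 19, interest score 8 + 7 = 15.
ML + Robotics: credit hours 5 + 9 = 14 ≤ 19, interest score 8 + 6 = 14.
ML + Compilers + Robotics: credit hours 5 + 3 + 9 = 17 ≤ 19, interest score 8 + 2 + 6 = 16.
Best is ML, Compilers, and Robotics with total interest score 16.

16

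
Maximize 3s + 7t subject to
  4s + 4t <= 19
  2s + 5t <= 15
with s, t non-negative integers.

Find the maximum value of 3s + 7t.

21

The continuous relaxation peaks at (2.92, 1.83) with value 21.58; rounding to a feasible lattice point costs some objective.
(s,t)=(0,3): 4·0+4·3=12≤19, 2·0+5·3=15≤15, objective 21.
(s,t)=(2,2): 4·2+4·2=16≤19, 2·2+5·2=14≤15, objective 20.
Maximum is 21 at (s,t)=(0,3).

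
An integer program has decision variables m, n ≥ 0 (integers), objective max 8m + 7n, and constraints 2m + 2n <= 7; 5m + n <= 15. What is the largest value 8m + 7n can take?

24

(m,n)=(3,0): 2·3+2·0=6≤7, 5·3+1·0=15≤15, objective 24.
(m,n)=(2,1): 2·2+2·1=6≤7, 5·2+1·1=11≤15, objective 23.
(m,n)=(2,0): 2·2+2·0=4≤7, 5·2+1·0=10≤15, objective 16.
Maximum is 24 at (m,n)=(3,0).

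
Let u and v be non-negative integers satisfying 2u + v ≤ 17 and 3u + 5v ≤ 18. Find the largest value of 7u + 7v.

42

(u,v)=(6,0) is feasible, giving 42.
(u,v)=(5,0) is feasible, giving 35.
The best lattice point is (6,0), giving 42.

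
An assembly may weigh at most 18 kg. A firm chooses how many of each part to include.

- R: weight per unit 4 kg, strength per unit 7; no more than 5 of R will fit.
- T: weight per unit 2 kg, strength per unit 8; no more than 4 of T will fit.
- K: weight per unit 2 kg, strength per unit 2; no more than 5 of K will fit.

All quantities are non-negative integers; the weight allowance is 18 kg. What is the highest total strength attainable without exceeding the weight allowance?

This is a bounded integer knapsack.
T has the best ratio (8/2); taking only T gives at most 4×8 = 32 (stopped by the supply cap of 4).
Mixing does better — 2×R, 4×T, and 1×K: weight 18 ≤ 18, strength 2·7 + 4·8 + 1·2 = 48.

48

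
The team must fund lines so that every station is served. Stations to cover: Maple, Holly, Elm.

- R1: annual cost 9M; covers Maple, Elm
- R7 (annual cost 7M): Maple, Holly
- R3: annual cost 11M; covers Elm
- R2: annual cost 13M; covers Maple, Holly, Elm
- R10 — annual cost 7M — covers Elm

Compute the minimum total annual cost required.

The greedy cost-per-new-station heuristic would pick R7 and R10 for 14, but a cheaper cover exists.
R2 alone covers Maple, Holly, Elm — every station.
Total annual cost: 13.
No cover costs less than 13.

13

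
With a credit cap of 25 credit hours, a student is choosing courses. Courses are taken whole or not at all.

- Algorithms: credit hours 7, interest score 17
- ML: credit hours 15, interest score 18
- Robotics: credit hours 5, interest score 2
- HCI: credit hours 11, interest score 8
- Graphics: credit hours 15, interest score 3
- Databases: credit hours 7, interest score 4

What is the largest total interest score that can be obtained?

35

This is an integer program with binary decision variables.
Allowing fractional choices, the relaxed optimum would be about 37.2, but courses are indivisible.
Algorithms + HCI + Databases: credit hours 7 + 11 + 7 = 25 ≤ 25, interest score 17 + 8 + 4 = 29.
Algorithms + ML: credit hours 7 + 15 = 22 ≤ 25, interest score 17 + 18 = 35.
Algorithms + Robotics + HCI: credit hours 7 + 5 + 11 = 23 ≤ 25, interest score 17 + 2 + 8 = 27.
Best is Algorithms and ML with total interest score 35.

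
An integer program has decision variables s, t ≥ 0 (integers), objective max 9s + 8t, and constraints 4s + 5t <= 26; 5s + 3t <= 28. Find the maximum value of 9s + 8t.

The continuous relaxation peaks at (4.77, 1.38) with value 54.00; rounding to a feasible lattice point costs some objective.
(s,t)=(5,1): 4·5+5·1=25≤26, 5·5+3·1=28≤28, objective 53.
(s,t)=(4,2): 4·4+5·2=26≤26, 5·4+3·2=26≤28, objective 52.
(s,t)=(5,0): 4·5+5·0=20≤26, 5·5+3·0=25≤28, objective 45.
No feasible integer point exceeds 53.

53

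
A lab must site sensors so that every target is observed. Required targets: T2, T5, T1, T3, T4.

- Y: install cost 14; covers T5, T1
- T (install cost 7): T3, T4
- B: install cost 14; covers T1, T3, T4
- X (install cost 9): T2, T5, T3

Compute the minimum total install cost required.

The greedy cost-per-new-target heuristic would pick X, T, and Y for 30, but a cheaper cover exists.
Choose B and X: together they cover T2, T5, T1, T3, T4 — every target.
Total install cost: 14 + 9 = 23.
No cover costs less than 23.

23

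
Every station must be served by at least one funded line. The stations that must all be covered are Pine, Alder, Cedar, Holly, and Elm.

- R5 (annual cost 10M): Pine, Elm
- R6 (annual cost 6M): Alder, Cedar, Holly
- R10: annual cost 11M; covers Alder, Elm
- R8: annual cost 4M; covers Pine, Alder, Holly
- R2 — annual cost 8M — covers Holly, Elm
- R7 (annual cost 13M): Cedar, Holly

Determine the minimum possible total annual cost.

Choose R5 and R6: together they cover Pine, Alder, Cedar, Holly, Elm — every station.
Total annual cost: 10 + 6 = 16.

16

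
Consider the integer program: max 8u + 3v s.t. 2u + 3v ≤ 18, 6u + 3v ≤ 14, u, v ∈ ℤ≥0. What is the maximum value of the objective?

(u,v)=(2,0): 2·2+3·0=4≤18, 6·2+3·0=12≤14, objective 16.
(u,v)=(1,1): 2·1+3·1=5≤18, 6·1+3·1=9≤14, objective 11.
No feasible integer point exceeds 16.

16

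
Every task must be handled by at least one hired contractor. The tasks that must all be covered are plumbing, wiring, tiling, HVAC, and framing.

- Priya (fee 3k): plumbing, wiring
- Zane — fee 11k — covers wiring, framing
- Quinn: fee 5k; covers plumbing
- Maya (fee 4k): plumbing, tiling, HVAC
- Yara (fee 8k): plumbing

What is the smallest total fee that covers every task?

15

The greedy cost-per-new-task heuristic would pick Maya, Priya, and Zane for 18, but a cheaper cover exists.
Choose Zane and Maya: together they cover plumbing, wiring, tiling, HVAC, framing — every task.
Total fee: 11 + 4 = 15.
No cover costs less than 15.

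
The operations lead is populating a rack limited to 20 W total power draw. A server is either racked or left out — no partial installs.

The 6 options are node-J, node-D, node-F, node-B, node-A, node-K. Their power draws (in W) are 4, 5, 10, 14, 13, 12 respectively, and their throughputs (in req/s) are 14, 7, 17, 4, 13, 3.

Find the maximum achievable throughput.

38

node-J + node-A: power draw 4 + 13 = 17 ≤ 20, throughput 14 + 13 = 27.
node-J + node-D + node-F: power draw 4 + 5 + 10 = 19 ≤ 20, throughput 14 + 7 + 17 = 38.
node-J + node-F: power draw 4 + 10 = 14 ≤ 20, throughput 14 + 17 = 31.
Best is node-J, node-D, and node-F with total throughput 38.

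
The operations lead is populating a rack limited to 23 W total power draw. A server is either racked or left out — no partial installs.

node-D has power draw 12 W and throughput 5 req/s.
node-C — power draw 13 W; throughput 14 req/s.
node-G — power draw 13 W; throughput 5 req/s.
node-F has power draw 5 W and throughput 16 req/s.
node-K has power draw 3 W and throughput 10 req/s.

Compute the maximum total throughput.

node-D + node-F + node-K: power draw 12 + 5 + 3 = 20 ≤ 23, throughput 5 + 16 + 10 = 31.
node-C + node-F + node-K: power draw 13 + 5 + 3 = 21 ≤ 23, throughput 14 + 16 + 10 = 40.
node-G + node-F + node-K: power draw 13 + 5 + 3 = 21 ≤ 23, throughput 5 + 16 + 10 = 31.
Best is node-C, node-F, and node-K with total throughput 40.

40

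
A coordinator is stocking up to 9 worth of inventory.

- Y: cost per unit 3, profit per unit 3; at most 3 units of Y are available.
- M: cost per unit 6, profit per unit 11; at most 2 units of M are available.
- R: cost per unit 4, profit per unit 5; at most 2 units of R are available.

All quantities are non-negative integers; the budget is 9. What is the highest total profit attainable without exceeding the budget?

This is a bounded integer knapsack.
Take 1×Y and 1×M: cost 9 ≤ 9, profit 1·3 + 1·11 = 14.
No other integer combination yields more.

14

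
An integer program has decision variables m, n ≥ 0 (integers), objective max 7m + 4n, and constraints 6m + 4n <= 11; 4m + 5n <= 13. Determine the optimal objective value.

The continuous relaxation peaks at (1.83, 0) with value 12.83; rounding to a feasible lattice point costs some objective.
(m,n)=(1,1): 6·1+4·1=10≤11, 4·1+5·1=9≤13, objective 11.
(m,n)=(0,2): 6·0+4·2=8≤11, 4·0+5·2=10≤13, objective 8.
(m,n)=(1,0): 6·1+4·0=6≤11, 4·1+5·0=4≤13, objective 7.
(m,n)=(0,1): 6·0+4·1=4≤11, 4·0+5·1=5≤13, objective 4.
Maximum is 11 at (m,n)=(1,1).

11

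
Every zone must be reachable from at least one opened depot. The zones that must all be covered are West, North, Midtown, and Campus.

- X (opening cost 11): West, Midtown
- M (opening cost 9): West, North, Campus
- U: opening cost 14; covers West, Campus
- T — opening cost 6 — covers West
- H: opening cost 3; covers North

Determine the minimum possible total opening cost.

20

Choose X and M: together they cover West, North, Midtown, Campus — every zone.
Total opening cost: 11 + 9 = 20.
No cover costs less than 20.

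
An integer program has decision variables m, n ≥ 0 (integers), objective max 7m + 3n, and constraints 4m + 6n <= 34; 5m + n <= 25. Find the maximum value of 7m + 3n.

37

(m,n)=(4,3): 4·4+6·3=34≤34, 5·4+1·3=23≤25, objective 37.
(m,n)=(4,2): 4·4+6·2=28≤34, 5·4+1·2=22≤25, objective 34.
(m,n)=(4,1): 4·4+6·1=22≤34, 5·4+1·1=21≤25, objective 31.
(m,n)=(3,3): 4·3+6·3=30≤34, 5·3+1·3=18≤25, objective 30.
Maximum is 37 at (m,n)=(4,3).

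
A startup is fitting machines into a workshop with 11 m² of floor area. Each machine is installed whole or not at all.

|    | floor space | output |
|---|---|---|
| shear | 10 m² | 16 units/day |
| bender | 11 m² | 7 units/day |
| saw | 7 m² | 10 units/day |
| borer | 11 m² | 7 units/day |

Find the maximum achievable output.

16

Treat it as a binary knapsack problem.
Allowing fractional choices, the relaxed optimum would be about 17.4, but machines are indivisible.
saw: floor space 7 ≤ 11, output 10.
bender: floor space 11 ≤ 11, output 7.
shear: floor space 10 ≤ 11, output 16.
Best is shear with total output 16.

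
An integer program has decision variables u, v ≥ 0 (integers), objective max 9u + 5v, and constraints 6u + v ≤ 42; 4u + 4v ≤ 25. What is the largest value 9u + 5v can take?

54

(u,v)=(6,0) is feasible, giving 54.
(u,v)=(5,1) is feasible, giving 50.
(u,v)=(5,0) is feasible, giving 45.
The best lattice point is (6,0), giving 54.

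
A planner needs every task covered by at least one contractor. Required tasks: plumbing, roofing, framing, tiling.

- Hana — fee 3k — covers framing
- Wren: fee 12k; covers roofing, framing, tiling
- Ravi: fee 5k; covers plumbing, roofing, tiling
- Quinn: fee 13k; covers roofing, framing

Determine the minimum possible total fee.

8

This is an integer covering problem.
Choose Hana and Ravi: together they cover plumbing, roofing, framing, tiling — every task.
Total fee: 3 + 5 = 8.
No cover costs less than 8.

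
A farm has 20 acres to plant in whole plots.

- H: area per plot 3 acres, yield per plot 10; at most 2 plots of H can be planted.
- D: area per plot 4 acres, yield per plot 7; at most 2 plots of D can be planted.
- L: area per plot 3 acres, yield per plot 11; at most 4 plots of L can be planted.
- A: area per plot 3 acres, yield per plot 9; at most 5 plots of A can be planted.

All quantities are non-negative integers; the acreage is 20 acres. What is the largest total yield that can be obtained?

Take 2×H and 4×L: area 18 ≤ 20, yield 2·10 + 4·11 = 64.
L has the best ratio (11/3) and is taken to its limit of 4; remaining capacity is filled optimally with the others.

64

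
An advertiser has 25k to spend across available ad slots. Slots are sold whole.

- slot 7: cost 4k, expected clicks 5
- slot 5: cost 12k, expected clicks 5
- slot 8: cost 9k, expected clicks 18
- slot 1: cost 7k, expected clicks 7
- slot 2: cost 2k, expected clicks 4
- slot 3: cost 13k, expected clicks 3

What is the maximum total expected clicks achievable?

This is an integer program with binary decision variables.
Take slot 7, slot 8, slot 1, and slot 2: cost 4 + 9 + 7 + 2 = 22 ≤ 25, expected clicks 5 + 18 + 7 + 4 = 34.
No other feasible combination does better.

34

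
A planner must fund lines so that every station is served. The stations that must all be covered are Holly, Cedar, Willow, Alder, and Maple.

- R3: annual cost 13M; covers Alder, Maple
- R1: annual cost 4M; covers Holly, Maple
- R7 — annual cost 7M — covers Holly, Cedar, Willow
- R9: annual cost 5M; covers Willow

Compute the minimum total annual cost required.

20

This is a weighted set-cover instance.
Choose R3 and R7: together they cover Holly, Cedar, Willow, Alder, Maple — every station.
Total annual cost: 13 + 7 = 20.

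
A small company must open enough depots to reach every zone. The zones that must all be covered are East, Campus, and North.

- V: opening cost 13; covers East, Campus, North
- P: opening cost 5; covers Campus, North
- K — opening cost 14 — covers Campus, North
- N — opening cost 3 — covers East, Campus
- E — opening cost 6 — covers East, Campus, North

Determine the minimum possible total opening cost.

The greedy cost-per-new-zone heuristic would pick N and P for 8, but a cheaper cover exists.
E alone covers East, Campus, North — every zone.
Total opening cost: 6.
No cover costs less than 6.

6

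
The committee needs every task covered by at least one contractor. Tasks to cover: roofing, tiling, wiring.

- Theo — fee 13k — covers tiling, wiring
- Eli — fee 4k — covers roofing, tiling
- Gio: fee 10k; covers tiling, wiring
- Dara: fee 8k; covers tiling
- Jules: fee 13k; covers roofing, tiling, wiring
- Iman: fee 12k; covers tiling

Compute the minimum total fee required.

13

This is a weighted set-cover instance.
The greedy cost-per-new-task heuristic would pick Eli and Gio for 14, but a cheaper cover exists.
Jules alone covers roofing, tiling, wiring — every task.
Total fee: 13.
No cover costs less than 13.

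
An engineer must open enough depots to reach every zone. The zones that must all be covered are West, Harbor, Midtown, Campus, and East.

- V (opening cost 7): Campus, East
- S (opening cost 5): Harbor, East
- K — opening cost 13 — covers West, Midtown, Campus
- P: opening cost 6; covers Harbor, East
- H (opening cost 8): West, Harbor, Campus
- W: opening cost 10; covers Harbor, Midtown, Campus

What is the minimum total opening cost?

18

The greedy cost-per-new-zone heuristic would pick S, H, and W for 23, but a cheaper cover exists.
Choose S and K: together they cover West, Harbor, Midtown, Campus, East — every zone.
Total opening cost: 5 + 13 = 18.
No cover costs less than 18.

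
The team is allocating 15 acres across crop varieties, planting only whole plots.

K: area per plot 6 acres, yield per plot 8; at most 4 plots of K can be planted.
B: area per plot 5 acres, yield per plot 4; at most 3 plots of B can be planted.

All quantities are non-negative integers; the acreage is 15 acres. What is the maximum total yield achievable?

This is a bounded integer knapsack.
2×K: area 12 ≤ 15, yield 2·8 = 16.
3×B: area 15 ≤ 15, yield 3·4 = 12.
Best is 16.

16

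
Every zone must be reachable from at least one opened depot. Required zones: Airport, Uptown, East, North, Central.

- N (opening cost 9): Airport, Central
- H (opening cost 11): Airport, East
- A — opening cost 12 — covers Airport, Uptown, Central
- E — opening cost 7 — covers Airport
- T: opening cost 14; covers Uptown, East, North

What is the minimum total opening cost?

23

The greedy cost-per-new-zone heuristic would pick A and T for 26, but a cheaper cover exists.
Choose N and T: together they cover Airport, Uptown, East, North, Central — every zone.
Total opening cost: 9 + 14 = 23.
No cover costs less than 23.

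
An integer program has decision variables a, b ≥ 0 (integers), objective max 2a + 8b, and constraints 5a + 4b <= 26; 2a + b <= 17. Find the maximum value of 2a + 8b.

48

(a,b)=(0,6) is feasible, giving 48.
(a,b)=(1,5) is feasible, giving 42.
(a,b)=(0,5) is feasible, giving 40.
The best lattice point is (0,6), giving 48.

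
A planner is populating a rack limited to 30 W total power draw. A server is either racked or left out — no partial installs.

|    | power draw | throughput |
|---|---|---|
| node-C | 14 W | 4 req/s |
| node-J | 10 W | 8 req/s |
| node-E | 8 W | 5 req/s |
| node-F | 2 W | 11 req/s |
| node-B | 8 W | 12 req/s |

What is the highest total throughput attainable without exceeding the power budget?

node-E + node-F + node-B: power draw 8 + 2 + 8 = 18 ≤ 30, throughput 5 + 11 + 12 = 28.
node-J + node-F + node-B: power draw 10 + 2 + 8 = 20 ≤ 30, throughput 8 + 11 + 12 = 31.
node-J + node-E + node-F + node-B: power draw 10 + 8 + 2 + 8 = 28 ≤ 30, throughput 8 + 5 + 11 + 12 = 36.
Best is node-J, node-E, node-F, and node-B with total throughput 36.

36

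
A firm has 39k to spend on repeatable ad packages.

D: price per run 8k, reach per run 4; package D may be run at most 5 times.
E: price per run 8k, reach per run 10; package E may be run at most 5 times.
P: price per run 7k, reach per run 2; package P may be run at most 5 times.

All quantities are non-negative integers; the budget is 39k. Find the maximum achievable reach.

42

E has the best ratio (10/8); taking only E gives at most 4×10 = 40 (stopped by the price limit).
Mixing does better — 4×E and 1×P: price 39 ≤ 39, reach 4·10 + 1·2 = 42.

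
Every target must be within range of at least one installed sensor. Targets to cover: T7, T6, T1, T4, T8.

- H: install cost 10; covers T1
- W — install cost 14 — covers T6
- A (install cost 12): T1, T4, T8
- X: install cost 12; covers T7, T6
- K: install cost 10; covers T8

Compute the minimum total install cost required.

24

This is a weighted set-cover instance.
Choose A and X: together they cover T7, T6, T1, T4, T8 — every target.
Total install cost: 12 + 12 = 24.
No cover costs less than 24.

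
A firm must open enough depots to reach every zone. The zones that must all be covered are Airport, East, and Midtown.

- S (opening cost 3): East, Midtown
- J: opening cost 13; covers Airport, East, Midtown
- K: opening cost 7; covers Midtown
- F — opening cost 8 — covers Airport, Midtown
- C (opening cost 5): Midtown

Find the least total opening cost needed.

11

Choose S and F: together they cover Airport, East, Midtown — every zone.
Total opening cost: 3 + 8 = 11.
No cover costs less than 11.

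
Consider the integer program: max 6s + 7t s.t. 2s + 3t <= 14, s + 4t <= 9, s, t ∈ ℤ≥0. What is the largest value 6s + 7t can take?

(s,t)=(7,0): 2·7+3·0=14≤14, 1·7+4·0=7≤9, objective 42.
(s,t)=(6,0): 2·6+3·0=12≤14, 1·6+4·0=6≤9, objective 36.
Maximum is 42 at (s,t)=(7,0).

42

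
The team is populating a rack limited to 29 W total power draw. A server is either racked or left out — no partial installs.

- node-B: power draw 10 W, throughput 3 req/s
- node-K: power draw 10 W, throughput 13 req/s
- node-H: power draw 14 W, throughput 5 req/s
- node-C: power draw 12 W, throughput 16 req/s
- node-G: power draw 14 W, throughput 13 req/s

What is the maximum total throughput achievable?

Take node-K and node-C: power draw 10 + 12 = 22 ≤ 29, throughput 13 + 16 = 29.
No feasible combination exceeds this.

29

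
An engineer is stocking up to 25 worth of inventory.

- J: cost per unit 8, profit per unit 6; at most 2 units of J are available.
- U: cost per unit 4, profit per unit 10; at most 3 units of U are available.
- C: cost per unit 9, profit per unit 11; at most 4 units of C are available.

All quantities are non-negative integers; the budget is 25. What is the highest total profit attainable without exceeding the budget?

41

This is a bounded integer knapsack.
3×U and 1×C: cost 21 ≤ 25, profit 3·10 + 1·11 = 41.
1×J, 2×U, and 1×C: cost 25 ≤ 25, profit 1·6 + 2·10 + 1·11 = 37.
Best is 41.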